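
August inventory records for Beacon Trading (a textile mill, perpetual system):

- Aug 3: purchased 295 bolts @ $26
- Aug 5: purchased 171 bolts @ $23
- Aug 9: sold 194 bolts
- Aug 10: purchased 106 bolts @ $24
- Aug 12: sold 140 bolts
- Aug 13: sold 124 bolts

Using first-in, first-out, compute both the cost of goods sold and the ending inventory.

Aug 9, 194 sold [FIFO — oldest first]: 194 @ $26 = $5,044
Aug 12, 140 sold [FIFO — oldest first]: 101 @ $26 + 39 @ $23 = $3,523
Aug 13, 124 sold [FIFO — oldest first]: 124 @ $23 = $2,852
Total COGS = $5,044 + $3,523 + $2,852 = $11,419
Ending inventory: 8 @ $23 + 106 @ $24 = $2,728
Check: goods available $14,147 = COGS $11,419 + ending $2,728

COGS = $11,419; ending inventory = $2,728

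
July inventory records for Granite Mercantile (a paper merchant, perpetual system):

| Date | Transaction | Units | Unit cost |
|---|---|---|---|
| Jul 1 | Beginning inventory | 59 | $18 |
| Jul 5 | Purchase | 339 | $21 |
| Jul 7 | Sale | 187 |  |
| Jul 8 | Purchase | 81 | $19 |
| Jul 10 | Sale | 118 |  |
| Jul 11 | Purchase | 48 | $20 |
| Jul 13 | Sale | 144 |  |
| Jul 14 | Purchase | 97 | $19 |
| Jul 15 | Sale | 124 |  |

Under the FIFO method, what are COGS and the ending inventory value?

Jul 7, 187 sold [FIFO — oldest first]: 59 @ $18 + 128 @ $21 = $3,750
Jul 10, 118 sold [FIFO — oldest first]: 118 @ $21 = $2,478
Jul 13, 144 sold [FIFO — oldest first]: 93 @ $21 + 51 @ $19 = $2,922
Jul 15, 124 sold [FIFO — oldest first]: 30 @ $19 + 48 @ $20 + 46 @ $19 = $2,404
Total COGS = $3,750 + $2,478 + $2,922 + $2,404 = $11,554
Ending inventory: 51 @ $19 = $969

COGS = $11,554; ending inventory = $969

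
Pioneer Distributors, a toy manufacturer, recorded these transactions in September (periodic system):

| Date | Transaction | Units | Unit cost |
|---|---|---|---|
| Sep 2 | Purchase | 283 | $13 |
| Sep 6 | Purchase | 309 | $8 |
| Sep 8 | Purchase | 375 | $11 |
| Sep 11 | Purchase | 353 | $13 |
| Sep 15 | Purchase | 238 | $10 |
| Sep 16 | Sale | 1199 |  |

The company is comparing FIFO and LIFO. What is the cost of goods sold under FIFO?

FIFO COGS: 283 @ $13 + 309 @ $8 + 375 @ $11 + 232 @ $13 = $13,292
LIFO COGS: 238 @ $10 + 353 @ $13 + 375 @ $11 + 233 @ $8 = $12,958

COGS = $13,292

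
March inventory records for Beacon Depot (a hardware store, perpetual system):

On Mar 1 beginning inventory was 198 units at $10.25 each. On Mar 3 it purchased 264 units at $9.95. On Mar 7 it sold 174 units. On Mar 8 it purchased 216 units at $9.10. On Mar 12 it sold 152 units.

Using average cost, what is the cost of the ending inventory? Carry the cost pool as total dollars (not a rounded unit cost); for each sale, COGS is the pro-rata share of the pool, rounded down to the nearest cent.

Ending inventory = $3,400.04

After Mar 1: 198 on hand, pool $2,029.50 (≈ $10.2500 each)
After Mar 3: 462 on hand, pool $4,656.30 (≈ $10.0786 each)
Mar 7, sell 174: 174/462 × $4,656.30 → $1,753.67
After Mar 8: 504 on hand, pool $4,868.23 (≈ $9.6592 each)
Mar 12, sell 152: 152/504 × $4,868.23 → $1,468.19
Total COGS = $1,753.67 + $1,468.19 = $3,221.86
Ending inventory (cost pool remaining) = $3,400.04
Check: goods available $6,621.90 = COGS $3,221.86 + ending $3,400.04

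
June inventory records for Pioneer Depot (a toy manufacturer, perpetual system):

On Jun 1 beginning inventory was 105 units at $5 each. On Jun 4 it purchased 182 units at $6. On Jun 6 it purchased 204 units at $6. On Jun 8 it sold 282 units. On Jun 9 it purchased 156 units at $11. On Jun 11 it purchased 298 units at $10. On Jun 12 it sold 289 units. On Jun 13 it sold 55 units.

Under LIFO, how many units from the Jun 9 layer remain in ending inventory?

110

Jun 8, 282 sold [LIFO — newest first]: 204 @ $6 + 78 @ $6 = $1,692
Jun 12, 289 sold [LIFO — newest first]: 289 @ $10 = $2,890
Jun 13, 55 sold [LIFO — newest first]: 9 @ $10 + 46 @ $11 = $596
Total COGS = $1,692 + $2,890 + $596 = $5,178
Ending inventory: 105 @ $5 + 104 @ $6 + 110 @ $11 = $2,359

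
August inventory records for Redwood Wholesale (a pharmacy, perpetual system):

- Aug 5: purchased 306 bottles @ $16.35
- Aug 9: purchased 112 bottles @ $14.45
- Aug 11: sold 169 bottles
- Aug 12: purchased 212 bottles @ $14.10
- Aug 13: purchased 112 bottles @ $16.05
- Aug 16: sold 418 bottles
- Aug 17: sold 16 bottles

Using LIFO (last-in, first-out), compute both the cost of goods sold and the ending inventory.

COGS = $9,135.65; ending inventory = $2,272.65

Aug 11, 169 sold [LIFO — newest first]: 112 @ $14.45 + 57 @ $16.35 = $2,550.35
Aug 16, 418 sold [LIFO — newest first]: 112 @ $16.05 + 212 @ $14.10 + 94 @ $16.35 = $6,323.70
Aug 17, 16 sold [LIFO — newest first]: 16 @ $16.35 = $261.60
Total COGS = $2,550.35 + $6,323.70 + $261.60 = $9,135.65
Ending inventory: 139 @ $16.35 = $2,272.65
Check: goods available $11,408.30 = COGS $9,135.65 + ending $2,272.65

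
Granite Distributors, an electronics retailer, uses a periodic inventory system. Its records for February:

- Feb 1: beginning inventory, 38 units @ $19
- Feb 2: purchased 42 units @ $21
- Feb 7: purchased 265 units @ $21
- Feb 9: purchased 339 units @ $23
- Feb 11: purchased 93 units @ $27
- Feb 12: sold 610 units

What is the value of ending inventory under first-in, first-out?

Ending inventory = $4,213

Feb 12, 610 sold [FIFO — oldest first]: 38 @ $19 + 42 @ $21 + 265 @ $21 + 265 @ $23 = $13,264
Ending inventory: 74 @ $23 + 93 @ $27 = $4,213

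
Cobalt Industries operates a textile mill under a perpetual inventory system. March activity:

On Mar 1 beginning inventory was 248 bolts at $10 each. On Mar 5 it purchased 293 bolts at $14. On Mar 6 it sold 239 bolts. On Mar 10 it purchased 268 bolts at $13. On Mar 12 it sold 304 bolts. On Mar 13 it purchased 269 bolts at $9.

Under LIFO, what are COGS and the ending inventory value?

COGS = $7,334; ending inventory = $5,153

Mar 6, 239 sold [LIFO — newest first]: 239 @ $14 = $3,346
Mar 12, 304 sold [LIFO — newest first]: 268 @ $13 + 36 @ $14 = $3,988
Total COGS = $3,346 + $3,988 = $7,334
Ending inventory: 248 @ $10 + 18 @ $14 + 269 @ $9 = $5,153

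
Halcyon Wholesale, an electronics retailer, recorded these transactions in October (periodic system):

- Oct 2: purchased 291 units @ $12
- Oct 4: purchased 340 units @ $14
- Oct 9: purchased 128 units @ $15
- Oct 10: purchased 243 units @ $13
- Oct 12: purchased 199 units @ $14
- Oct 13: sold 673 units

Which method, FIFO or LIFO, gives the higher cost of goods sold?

FIFO COGS: 291 @ $12 + 340 @ $14 + 42 @ $15 = $8,882
LIFO COGS: 199 @ $14 + 243 @ $13 + 128 @ $15 + 103 @ $14 = $9,307

LIFO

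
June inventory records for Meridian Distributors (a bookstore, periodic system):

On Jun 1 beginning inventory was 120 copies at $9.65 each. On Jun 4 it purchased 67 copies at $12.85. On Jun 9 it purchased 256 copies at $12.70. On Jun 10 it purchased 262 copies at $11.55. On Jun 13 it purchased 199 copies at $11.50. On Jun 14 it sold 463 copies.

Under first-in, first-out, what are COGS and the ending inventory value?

Jun 14, 463 sold [FIFO — oldest first]: 120 @ $9.65 + 67 @ $12.85 + 256 @ $12.70 + 20 @ $11.55 = $5,501.15
Ending inventory: 242 @ $11.55 + 199 @ $11.50 = $5,083.60

COGS = $5,501.15; ending inventory = $5,083.60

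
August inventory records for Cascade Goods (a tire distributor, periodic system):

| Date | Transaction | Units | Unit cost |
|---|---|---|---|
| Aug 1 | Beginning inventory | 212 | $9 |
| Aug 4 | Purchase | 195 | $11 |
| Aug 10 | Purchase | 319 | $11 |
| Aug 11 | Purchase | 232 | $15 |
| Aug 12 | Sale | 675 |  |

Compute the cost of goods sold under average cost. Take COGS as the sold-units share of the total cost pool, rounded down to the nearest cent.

COGS = $7,780.11

Aug 12, sell 675: 675/958 × $11,042.00 → $7,780.11
Ending inventory (cost pool remaining) = $3,261.89
Check: goods available $11,042.00 = COGS $7,780.11 + ending $3,261.89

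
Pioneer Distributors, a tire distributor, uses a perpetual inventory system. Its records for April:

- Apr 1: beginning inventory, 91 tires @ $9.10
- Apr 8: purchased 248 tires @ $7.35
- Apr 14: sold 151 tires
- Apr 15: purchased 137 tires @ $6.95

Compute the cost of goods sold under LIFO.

COGS = $1,109.85

Apr 14, 151 sold [LIFO — newest first]: 151 @ $7.35 = $1,109.85
Ending inventory: 91 @ $9.10 + 97 @ $7.35 + 137 @ $6.95 = $2,493.20
Check: goods available $3,603.05 = COGS $1,109.85 + ending $2,493.20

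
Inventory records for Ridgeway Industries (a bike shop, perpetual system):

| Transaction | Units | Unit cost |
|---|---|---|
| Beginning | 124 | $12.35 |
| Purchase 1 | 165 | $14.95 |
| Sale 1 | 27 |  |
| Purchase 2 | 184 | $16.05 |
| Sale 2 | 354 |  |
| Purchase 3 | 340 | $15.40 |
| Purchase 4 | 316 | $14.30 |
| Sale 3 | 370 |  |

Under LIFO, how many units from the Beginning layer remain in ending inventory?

Sale 1 (27) [LIFO — newest first]: 27 @ $14.95 = $403.65
Sale 2 (354) [LIFO — newest first]: 184 @ $16.05 + 138 @ $14.95 + 32 @ $12.35 = $5,411.50
Sale 3 (370) [LIFO — newest first]: 316 @ $14.30 + 54 @ $15.40 = $5,350.40
Total COGS = $403.65 + $5,411.50 + $5,350.40 = $11,165.55
Ending inventory: 92 @ $12.35 + 286 @ $15.40 = $5,540.60
Check: goods available $16,706.15 = COGS $11,165.55 + ending $5,540.60

92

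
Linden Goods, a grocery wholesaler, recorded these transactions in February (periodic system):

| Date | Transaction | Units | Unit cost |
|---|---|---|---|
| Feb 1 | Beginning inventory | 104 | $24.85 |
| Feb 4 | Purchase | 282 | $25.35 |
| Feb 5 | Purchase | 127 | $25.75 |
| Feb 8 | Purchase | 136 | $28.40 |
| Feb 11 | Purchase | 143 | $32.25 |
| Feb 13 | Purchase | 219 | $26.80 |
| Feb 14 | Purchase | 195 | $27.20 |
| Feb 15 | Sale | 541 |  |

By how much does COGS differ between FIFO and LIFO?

FIFO COGS: 104 @ $24.85 + 282 @ $25.35 + 127 @ $25.75 + 28 @ $28.40 = $13,798.55
LIFO COGS: 195 @ $27.20 + 219 @ $26.80 + 127 @ $32.25 = $15,268.95
Difference = |$13,798.55 − $15,268.95| = $1,470.40

$1,470.40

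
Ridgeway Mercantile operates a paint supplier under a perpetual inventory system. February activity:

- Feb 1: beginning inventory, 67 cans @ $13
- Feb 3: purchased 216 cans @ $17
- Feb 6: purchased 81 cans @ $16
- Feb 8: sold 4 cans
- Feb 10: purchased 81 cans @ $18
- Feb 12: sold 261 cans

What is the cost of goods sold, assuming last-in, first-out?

Feb 8, 4 sold [LIFO — newest first]: 4 @ $16 = $64
Feb 12, 261 sold [LIFO — newest first]: 81 @ $18 + 77 @ $16 + 103 @ $17 = $4,441
Total COGS = $64 + $4,441 = $4,505
Ending inventory: 67 @ $13 + 113 @ $17 = $2,792

COGS = $4,505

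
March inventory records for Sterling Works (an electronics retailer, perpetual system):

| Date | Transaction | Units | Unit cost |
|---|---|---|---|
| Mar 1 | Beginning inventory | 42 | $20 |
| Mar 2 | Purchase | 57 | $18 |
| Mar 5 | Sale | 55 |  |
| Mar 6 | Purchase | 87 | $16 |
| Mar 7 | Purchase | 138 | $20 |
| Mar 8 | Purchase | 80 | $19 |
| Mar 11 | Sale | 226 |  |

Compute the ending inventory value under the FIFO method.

Mar 5, 55 sold [FIFO — oldest first]: 42 @ $20 + 13 @ $18 = $1,074
Mar 11, 226 sold [FIFO — oldest first]: 44 @ $18 + 87 @ $16 + 95 @ $20 = $4,084
Total COGS = $1,074 + $4,084 = $5,158
Ending inventory: 43 @ $20 + 80 @ $19 = $2,380

Ending inventory = $2,380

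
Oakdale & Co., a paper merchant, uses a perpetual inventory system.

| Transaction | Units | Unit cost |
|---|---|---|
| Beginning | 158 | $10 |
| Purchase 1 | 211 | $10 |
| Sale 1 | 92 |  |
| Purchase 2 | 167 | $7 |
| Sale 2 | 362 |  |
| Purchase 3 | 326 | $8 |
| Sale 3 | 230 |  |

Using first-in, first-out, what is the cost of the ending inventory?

Sale 1 (92) [FIFO — oldest first]: 92 @ $10 = $920
Sale 2 (362) [FIFO — oldest first]: 66 @ $10 + 211 @ $10 + 85 @ $7 = $3,365
Sale 3 (230) [FIFO — oldest first]: 82 @ $7 + 148 @ $8 = $1,758
Total COGS = $920 + $3,365 + $1,758 = $6,043
Ending inventory: 178 @ $8 = $1,424

Ending inventory = $1,424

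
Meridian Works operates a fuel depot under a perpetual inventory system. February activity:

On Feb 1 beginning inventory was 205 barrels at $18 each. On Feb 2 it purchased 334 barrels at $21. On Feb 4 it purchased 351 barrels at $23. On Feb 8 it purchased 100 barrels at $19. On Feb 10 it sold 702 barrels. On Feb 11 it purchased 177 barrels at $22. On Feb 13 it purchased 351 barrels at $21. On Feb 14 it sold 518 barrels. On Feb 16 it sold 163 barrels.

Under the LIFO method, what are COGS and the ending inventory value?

Feb 10, 702 sold [LIFO — newest first]: 100 @ $19 + 351 @ $23 + 251 @ $21 = $15,244
Feb 14, 518 sold [LIFO — newest first]: 351 @ $21 + 167 @ $22 = $11,045
Feb 16, 163 sold [LIFO — newest first]: 10 @ $22 + 83 @ $21 + 70 @ $18 = $3,223
Total COGS = $15,244 + $11,045 + $3,223 = $29,512
Ending inventory: 135 @ $18 = $2,430

COGS = $29,512; ending inventory = $2,430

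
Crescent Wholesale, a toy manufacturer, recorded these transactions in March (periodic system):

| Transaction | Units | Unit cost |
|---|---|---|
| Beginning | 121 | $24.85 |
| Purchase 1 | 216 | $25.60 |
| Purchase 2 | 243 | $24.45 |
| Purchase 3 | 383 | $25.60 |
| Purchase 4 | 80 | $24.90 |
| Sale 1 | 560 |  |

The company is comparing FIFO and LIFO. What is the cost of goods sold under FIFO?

FIFO COGS: 121 @ $24.85 + 216 @ $25.60 + 223 @ $24.45 = $13,988.80
LIFO COGS: 80 @ $24.90 + 383 @ $25.60 + 97 @ $24.45 = $14,168.45

COGS = $13,988.80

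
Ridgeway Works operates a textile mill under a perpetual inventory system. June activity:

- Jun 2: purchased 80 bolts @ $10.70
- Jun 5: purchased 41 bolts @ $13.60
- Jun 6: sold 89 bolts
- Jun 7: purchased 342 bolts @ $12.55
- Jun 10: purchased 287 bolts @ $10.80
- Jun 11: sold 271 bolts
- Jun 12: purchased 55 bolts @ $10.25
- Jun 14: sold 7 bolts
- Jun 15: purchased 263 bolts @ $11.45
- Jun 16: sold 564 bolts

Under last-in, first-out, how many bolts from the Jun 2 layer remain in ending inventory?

Jun 6, 89 sold [LIFO — newest first]: 41 @ $13.60 + 48 @ $10.70 = $1,071.20
Jun 11, 271 sold [LIFO — newest first]: 271 @ $10.80 = $2,926.80
Jun 14, 7 sold [LIFO — newest first]: 7 @ $10.25 = $71.75
Jun 16, 564 sold [LIFO — newest first]: 263 @ $11.45 + 48 @ $10.25 + 16 @ $10.80 + 237 @ $12.55 = $6,650.50
Total COGS = $1,071.20 + $2,926.80 + $71.75 + $6,650.50 = $10,720.25
Ending inventory: 32 @ $10.70 + 105 @ $12.55 = $1,660.15

32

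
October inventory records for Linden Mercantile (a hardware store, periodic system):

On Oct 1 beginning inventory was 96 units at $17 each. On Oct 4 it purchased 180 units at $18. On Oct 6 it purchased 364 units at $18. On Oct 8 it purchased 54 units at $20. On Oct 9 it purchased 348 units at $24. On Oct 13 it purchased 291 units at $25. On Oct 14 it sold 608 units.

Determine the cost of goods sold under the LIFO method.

Oct 14, 608 sold [LIFO — newest first]: 291 @ $25 + 317 @ $24 = $14,883
Ending inventory: 96 @ $17 + 180 @ $18 + 364 @ $18 + 54 @ $20 + 31 @ $24 = $13,248

COGS = $14,883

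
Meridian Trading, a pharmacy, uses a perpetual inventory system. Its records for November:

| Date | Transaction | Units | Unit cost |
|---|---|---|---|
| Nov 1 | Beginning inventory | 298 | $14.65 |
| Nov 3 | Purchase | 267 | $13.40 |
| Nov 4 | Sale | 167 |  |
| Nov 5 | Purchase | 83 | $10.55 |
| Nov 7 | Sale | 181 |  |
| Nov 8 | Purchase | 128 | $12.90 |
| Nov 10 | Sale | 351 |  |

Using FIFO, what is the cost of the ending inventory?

Nov 4, 167 sold [FIFO — oldest first]: 167 @ $14.65 = $2,446.55
Nov 7, 181 sold [FIFO — oldest first]: 131 @ $14.65 + 50 @ $13.40 = $2,589.15
Nov 10, 351 sold [FIFO — oldest first]: 217 @ $13.40 + 83 @ $10.55 + 51 @ $12.90 = $4,441.35
Total COGS = $2,446.55 + $2,589.15 + $4,441.35 = $9,477.05
Ending inventory: 77 @ $12.90 = $993.30
Check: goods available $10,470.35 = COGS $9,477.05 + ending $993.30

Ending inventory = $993.30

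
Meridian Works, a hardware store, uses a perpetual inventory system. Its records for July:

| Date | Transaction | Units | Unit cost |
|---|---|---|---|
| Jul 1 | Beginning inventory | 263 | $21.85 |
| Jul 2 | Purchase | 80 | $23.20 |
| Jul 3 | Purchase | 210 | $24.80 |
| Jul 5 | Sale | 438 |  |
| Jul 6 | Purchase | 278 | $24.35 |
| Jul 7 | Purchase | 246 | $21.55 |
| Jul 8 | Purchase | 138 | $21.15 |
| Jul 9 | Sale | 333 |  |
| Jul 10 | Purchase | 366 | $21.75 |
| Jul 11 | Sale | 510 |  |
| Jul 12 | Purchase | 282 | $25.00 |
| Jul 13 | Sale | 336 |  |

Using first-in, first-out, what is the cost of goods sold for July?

Jul 5, 438 sold [FIFO — oldest first]: 263 @ $21.85 + 80 @ $23.20 + 95 @ $24.80 = $9,958.55
Jul 9, 333 sold [FIFO — oldest first]: 115 @ $24.80 + 218 @ $24.35 = $8,160.30
Jul 11, 510 sold [FIFO — oldest first]: 60 @ $24.35 + 246 @ $21.55 + 138 @ $21.15 + 66 @ $21.75 = $11,116.50
Jul 13, 336 sold [FIFO — oldest first]: 300 @ $21.75 + 36 @ $25.00 = $7,425.00
Total COGS = $9,958.55 + $8,160.30 + $11,116.50 + $7,425.00 = $36,660.35
Ending inventory: 246 @ $25.00 = $6,150.00
Check: goods available $42,810.35 = COGS $36,660.35 + ending $6,150.00

COGS = $36,660.35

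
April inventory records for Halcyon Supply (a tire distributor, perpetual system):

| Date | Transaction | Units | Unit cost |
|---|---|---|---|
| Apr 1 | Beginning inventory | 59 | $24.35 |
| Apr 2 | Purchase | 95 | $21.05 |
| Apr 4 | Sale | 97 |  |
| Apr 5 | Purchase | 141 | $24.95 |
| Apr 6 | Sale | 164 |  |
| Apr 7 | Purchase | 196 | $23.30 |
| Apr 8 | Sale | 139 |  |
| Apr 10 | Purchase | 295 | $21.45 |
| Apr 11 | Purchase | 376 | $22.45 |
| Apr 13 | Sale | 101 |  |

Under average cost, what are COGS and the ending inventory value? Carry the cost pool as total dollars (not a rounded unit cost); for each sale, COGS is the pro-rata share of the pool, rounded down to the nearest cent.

COGS = $11,629.04; ending inventory = $14,661.06

After Apr 1: 59 on hand, pool $1,436.65 (≈ $24.3500 each)
After Apr 2: 154 on hand, pool $3,436.40 (≈ $22.3143 each)
Apr 4, sell 97: 97/154 × $3,436.40 → $2,164.48
After Apr 5: 198 on hand, pool $4,789.87 (≈ $24.1913 each)
Apr 6, sell 164: 164/198 × $4,789.87 → $3,967.36
After Apr 7: 230 on hand, pool $5,389.31 (≈ $23.4318 each)
Apr 8, sell 139: 139/230 × $5,389.31 → $3,257.01
After Apr 10: 386 on hand, pool $8,460.05 (≈ $21.9172 each)
After Apr 11: 762 on hand, pool $16,901.25 (≈ $22.1801 each)
Apr 13, sell 101: 101/762 × $16,901.25 → $2,240.19
Total COGS = $2,164.48 + $3,967.36 + $3,257.01 + $2,240.19 = $11,629.04
Ending inventory (cost pool remaining) = $14,661.06
Check: goods available $26,290.10 = COGS $11,629.04 + ending $14,661.06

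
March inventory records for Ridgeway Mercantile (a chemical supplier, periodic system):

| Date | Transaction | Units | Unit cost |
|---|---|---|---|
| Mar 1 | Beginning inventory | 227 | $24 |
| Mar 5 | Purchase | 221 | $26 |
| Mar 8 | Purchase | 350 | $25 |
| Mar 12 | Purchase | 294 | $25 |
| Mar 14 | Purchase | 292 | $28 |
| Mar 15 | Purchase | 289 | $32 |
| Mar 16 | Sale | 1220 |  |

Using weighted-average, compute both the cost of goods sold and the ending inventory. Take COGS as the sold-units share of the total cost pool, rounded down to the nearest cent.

Mar 16, sell 1220: 1220/1673 × $44,718.00 → $32,609.65
Ending inventory (cost pool remaining) = $12,108.35

COGS = $32,609.65; ending inventory = $12,108.35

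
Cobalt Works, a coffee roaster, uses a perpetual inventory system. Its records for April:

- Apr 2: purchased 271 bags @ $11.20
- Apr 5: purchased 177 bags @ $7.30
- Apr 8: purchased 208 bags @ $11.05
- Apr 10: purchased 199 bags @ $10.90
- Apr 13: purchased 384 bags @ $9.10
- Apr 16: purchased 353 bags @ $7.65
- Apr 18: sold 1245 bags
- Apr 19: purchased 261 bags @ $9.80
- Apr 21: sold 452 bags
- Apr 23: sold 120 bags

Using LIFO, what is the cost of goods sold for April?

Apr 18, 1245 sold [LIFO — newest first]: 353 @ $7.65 + 384 @ $9.10 + 199 @ $10.90 + 208 @ $11.05 + 101 @ $7.30 = $11,399.65
Apr 21, 452 sold [LIFO — newest first]: 261 @ $9.80 + 76 @ $7.30 + 115 @ $11.20 = $4,400.60
Apr 23, 120 sold [LIFO — newest first]: 120 @ $11.20 = $1,344.00
Total COGS = $11,399.65 + $4,400.60 + $1,344.00 = $17,144.25
Ending inventory: 36 @ $11.20 = $403.20
Check: goods available $17,547.45 = COGS $17,144.25 + ending $403.20

COGS = $17,144.25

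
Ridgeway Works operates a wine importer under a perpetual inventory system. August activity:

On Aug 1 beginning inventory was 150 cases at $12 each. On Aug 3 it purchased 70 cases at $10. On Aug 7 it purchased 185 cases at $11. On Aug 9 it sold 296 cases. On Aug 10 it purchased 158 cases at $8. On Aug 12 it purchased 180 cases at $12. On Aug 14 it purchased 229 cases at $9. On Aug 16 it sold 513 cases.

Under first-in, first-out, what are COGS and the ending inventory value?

COGS = $8,553; ending inventory = $1,467

Aug 9, 296 sold [FIFO — oldest first]: 150 @ $12 + 70 @ $10 + 76 @ $11 = $3,336
Aug 16, 513 sold [FIFO — oldest first]: 109 @ $11 + 158 @ $8 + 180 @ $12 + 66 @ $9 = $5,217
Total COGS = $3,336 + $5,217 = $8,553
Ending inventory: 163 @ $9 = $1,467
Check: goods available $10,020 = COGS $8,553 + ending $1,467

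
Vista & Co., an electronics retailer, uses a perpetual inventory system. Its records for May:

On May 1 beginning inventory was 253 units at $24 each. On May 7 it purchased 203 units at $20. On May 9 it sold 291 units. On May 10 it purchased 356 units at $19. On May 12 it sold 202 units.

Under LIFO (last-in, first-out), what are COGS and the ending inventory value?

COGS = $10,010; ending inventory = $6,886

May 9, 291 sold [LIFO — newest first]: 203 @ $20 + 88 @ $24 = $6,172
May 12, 202 sold [LIFO — newest first]: 202 @ $19 = $3,838
Total COGS = $6,172 + $3,838 = $10,010
Ending inventory: 165 @ $24 + 154 @ $19 = $6,886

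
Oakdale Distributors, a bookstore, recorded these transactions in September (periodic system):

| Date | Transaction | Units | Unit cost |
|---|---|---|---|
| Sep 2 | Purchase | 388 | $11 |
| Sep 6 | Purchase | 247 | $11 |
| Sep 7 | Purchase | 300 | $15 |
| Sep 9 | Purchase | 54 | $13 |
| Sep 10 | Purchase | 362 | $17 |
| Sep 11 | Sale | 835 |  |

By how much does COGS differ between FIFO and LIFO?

$2,680

FIFO COGS: 388 @ $11 + 247 @ $11 + 200 @ $15 = $9,985
LIFO COGS: 362 @ $17 + 54 @ $13 + 300 @ $15 + 119 @ $11 = $12,665
Difference = |$9,985 − $12,665| = $2,680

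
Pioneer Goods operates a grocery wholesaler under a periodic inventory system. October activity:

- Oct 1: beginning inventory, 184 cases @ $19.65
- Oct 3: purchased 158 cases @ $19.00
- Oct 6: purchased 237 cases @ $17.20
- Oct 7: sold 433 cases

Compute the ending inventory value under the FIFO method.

Ending inventory = $2,511.20

Oct 7, 433 sold [FIFO — oldest first]: 184 @ $19.65 + 158 @ $19.00 + 91 @ $17.20 = $8,182.80
Ending inventory: 146 @ $17.20 = $2,511.20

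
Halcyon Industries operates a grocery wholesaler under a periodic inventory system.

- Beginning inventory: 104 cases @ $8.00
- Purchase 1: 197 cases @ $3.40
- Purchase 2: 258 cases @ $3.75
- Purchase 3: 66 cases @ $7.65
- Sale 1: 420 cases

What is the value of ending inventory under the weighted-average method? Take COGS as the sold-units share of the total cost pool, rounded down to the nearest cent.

Sale 1, sell 420: 420/625 × $2,974.20 → $1,998.66
Ending inventory (cost pool remaining) = $975.54

Ending inventory = $975.54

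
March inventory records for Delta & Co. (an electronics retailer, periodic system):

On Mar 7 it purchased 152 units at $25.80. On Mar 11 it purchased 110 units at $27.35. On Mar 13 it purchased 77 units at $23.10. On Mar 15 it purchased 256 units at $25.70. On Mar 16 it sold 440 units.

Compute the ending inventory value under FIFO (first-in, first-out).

Mar 16, 440 sold [FIFO — oldest first]: 152 @ $25.80 + 110 @ $27.35 + 77 @ $23.10 + 101 @ $25.70 = $11,304.50
Ending inventory: 155 @ $25.70 = $3,983.50

Ending inventory = $3,983.50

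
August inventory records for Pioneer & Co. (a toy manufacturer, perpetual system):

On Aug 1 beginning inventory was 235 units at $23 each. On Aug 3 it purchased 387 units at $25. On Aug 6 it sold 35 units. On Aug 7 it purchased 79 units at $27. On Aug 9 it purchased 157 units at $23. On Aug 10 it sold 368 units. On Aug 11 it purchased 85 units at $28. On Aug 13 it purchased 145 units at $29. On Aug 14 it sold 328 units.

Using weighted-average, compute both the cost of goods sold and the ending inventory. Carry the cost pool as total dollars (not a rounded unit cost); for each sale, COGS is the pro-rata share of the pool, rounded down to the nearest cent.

After Aug 1: 235 on hand, pool $5,405.00 (≈ $23.0000 each)
After Aug 3: 622 on hand, pool $15,080.00 (≈ $24.2444 each)
Aug 6, sell 35: 35/622 × $15,080.00 → $848.55
After Aug 7: 666 on hand, pool $16,364.45 (≈ $24.5712 each)
After Aug 9: 823 on hand, pool $19,975.45 (≈ $24.2715 each)
Aug 10, sell 368: 368/823 × $19,975.45 → $8,931.91
After Aug 11: 540 on hand, pool $13,423.54 (≈ $24.8584 each)
After Aug 13: 685 on hand, pool $17,628.54 (≈ $25.7351 each)
Aug 14, sell 328: 328/685 × $17,628.54 → $8,441.11
Total COGS = $848.55 + $8,931.91 + $8,441.11 = $18,221.57
Ending inventory (cost pool remaining) = $9,187.43

COGS = $18,221.57; ending inventory = $9,187.43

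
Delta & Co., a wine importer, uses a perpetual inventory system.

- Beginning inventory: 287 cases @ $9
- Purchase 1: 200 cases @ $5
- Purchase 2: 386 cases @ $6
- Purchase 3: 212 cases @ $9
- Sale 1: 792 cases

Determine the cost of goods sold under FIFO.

COGS = $5,413

Sale 1 (792) [FIFO — oldest first]: 287 @ $9 + 200 @ $5 + 305 @ $6 = $5,413
Ending inventory: 81 @ $6 + 212 @ $9 = $2,394
Check: goods available $7,807 = COGS $5,413 + ending $2,394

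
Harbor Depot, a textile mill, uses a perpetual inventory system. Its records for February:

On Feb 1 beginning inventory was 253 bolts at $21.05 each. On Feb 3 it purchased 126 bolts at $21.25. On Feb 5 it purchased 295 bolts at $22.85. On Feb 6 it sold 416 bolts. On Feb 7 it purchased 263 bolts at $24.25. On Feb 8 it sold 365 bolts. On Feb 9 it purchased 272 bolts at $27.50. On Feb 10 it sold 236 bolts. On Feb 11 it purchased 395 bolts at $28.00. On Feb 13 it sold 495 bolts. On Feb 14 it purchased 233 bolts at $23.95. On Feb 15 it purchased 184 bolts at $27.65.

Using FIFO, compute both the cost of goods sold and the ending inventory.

COGS = $37,085.65; ending inventory = $13,243.95

Feb 6, 416 sold [FIFO — oldest first]: 253 @ $21.05 + 126 @ $21.25 + 37 @ $22.85 = $8,848.60
Feb 8, 365 sold [FIFO — oldest first]: 258 @ $22.85 + 107 @ $24.25 = $8,490.05
Feb 10, 236 sold [FIFO — oldest first]: 156 @ $24.25 + 80 @ $27.50 = $5,983.00
Feb 13, 495 sold [FIFO — oldest first]: 192 @ $27.50 + 303 @ $28.00 = $13,764.00
Total COGS = $8,848.60 + $8,490.05 + $5,983.00 + $13,764.00 = $37,085.65
Ending inventory: 92 @ $28.00 + 233 @ $23.95 + 184 @ $27.65 = $13,243.95
Check: goods available $50,329.60 = COGS $37,085.65 + ending $13,243.95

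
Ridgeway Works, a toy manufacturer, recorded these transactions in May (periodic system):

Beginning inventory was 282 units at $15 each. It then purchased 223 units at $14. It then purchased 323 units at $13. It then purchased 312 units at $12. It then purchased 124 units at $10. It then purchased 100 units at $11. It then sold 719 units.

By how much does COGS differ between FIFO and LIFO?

$1,671

FIFO COGS: 282 @ $15 + 223 @ $14 + 214 @ $13 = $10,134
LIFO COGS: 100 @ $11 + 124 @ $10 + 312 @ $12 + 183 @ $13 = $8,463
Difference = |$10,134 − $8,463| = $1,671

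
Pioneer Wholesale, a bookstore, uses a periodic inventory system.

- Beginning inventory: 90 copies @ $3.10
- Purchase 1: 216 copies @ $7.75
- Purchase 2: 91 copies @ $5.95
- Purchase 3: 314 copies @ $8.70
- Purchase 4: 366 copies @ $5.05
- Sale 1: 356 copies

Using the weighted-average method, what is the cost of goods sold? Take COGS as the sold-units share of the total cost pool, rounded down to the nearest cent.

COGS = $2,338.47

Sale 1, sell 356: 356/1077 × $7,074.55 → $2,338.47
Ending inventory (cost pool remaining) = $4,736.08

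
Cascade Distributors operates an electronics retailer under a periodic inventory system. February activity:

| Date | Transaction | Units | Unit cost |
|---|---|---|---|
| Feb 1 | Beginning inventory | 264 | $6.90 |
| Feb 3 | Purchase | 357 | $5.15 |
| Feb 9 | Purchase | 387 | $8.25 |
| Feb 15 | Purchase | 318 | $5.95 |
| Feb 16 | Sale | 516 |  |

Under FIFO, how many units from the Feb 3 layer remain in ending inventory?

Feb 16, 516 sold [FIFO — oldest first]: 264 @ $6.90 + 252 @ $5.15 = $3,119.40
Ending inventory: 105 @ $5.15 + 387 @ $8.25 + 318 @ $5.95 = $5,625.60

105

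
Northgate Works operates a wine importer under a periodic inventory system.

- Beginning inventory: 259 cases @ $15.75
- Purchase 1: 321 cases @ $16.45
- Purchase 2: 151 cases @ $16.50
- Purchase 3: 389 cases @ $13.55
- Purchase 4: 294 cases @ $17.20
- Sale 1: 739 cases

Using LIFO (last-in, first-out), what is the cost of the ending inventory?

Sale 1 (739) [LIFO — newest first]: 294 @ $17.20 + 389 @ $13.55 + 56 @ $16.50 = $11,251.75
Ending inventory: 259 @ $15.75 + 321 @ $16.45 + 95 @ $16.50 = $10,927.20

Ending inventory = $10,927.20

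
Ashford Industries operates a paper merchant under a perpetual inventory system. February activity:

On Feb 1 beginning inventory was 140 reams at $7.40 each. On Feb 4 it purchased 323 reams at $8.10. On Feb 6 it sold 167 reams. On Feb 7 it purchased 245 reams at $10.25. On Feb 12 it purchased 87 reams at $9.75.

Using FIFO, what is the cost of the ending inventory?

Ending inventory = $5,757.10

Feb 6, 167 sold [FIFO — oldest first]: 140 @ $7.40 + 27 @ $8.10 = $1,254.70
Ending inventory: 296 @ $8.10 + 245 @ $10.25 + 87 @ $9.75 = $5,757.10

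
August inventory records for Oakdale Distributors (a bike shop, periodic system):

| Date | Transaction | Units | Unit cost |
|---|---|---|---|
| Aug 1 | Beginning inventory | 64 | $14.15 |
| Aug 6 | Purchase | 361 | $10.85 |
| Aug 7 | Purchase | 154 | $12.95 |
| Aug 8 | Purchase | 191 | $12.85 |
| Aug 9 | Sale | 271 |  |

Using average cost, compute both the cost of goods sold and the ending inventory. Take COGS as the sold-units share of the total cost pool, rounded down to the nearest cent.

COGS = $3,262.94; ending inventory = $6,008.16

Aug 9, sell 271: 271/770 × $9,271.10 → $3,262.94
Ending inventory (cost pool remaining) = $6,008.16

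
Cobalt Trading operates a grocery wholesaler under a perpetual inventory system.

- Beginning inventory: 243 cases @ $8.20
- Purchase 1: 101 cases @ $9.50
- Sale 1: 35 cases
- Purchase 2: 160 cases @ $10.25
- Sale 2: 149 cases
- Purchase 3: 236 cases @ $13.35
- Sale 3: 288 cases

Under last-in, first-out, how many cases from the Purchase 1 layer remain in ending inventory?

25

Sale 1 (35) [LIFO — newest first]: 35 @ $9.50 = $332.50
Sale 2 (149) [LIFO — newest first]: 149 @ $10.25 = $1,527.25
Sale 3 (288) [LIFO — newest first]: 236 @ $13.35 + 11 @ $10.25 + 41 @ $9.50 = $3,652.85
Total COGS = $332.50 + $1,527.25 + $3,652.85 = $5,512.60
Ending inventory: 243 @ $8.20 + 25 @ $9.50 = $2,230.10
Check: goods available $7,742.70 = COGS $5,512.60 + ending $2,230.10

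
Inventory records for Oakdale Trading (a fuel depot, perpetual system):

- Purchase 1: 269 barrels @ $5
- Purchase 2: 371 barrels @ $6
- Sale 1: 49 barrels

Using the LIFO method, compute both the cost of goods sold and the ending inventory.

Sale 1 (49) [LIFO — newest first]: 49 @ $6 = $294
Ending inventory: 269 @ $5 + 322 @ $6 = $3,277

COGS = $294; ending inventory = $3,277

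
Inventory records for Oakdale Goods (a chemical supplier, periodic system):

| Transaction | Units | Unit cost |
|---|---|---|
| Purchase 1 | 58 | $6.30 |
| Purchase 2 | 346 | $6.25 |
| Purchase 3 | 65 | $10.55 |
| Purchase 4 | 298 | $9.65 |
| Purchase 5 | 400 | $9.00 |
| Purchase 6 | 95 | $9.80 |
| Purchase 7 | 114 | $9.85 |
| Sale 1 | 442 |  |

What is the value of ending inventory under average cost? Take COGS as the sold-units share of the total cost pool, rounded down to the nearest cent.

Ending inventory = $7,971.08

Sale 1, sell 442: 442/1376 × $11,743.25 → $3,772.17
Ending inventory (cost pool remaining) = $7,971.08
Check: goods available $11,743.25 = COGS $3,772.17 + ending $7,971.08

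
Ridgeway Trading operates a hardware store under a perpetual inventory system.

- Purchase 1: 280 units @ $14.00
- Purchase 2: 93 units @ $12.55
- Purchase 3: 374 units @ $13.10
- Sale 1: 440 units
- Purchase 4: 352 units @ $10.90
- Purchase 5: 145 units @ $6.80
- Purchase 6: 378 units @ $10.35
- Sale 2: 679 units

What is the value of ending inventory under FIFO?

Ending inventory = $4,762.30

Sale 1 (440) [FIFO — oldest first]: 280 @ $14.00 + 93 @ $12.55 + 67 @ $13.10 = $5,964.85
Sale 2 (679) [FIFO — oldest first]: 307 @ $13.10 + 352 @ $10.90 + 20 @ $6.80 = $7,994.50
Total COGS = $5,964.85 + $7,994.50 = $13,959.35
Ending inventory: 125 @ $6.80 + 378 @ $10.35 = $4,762.30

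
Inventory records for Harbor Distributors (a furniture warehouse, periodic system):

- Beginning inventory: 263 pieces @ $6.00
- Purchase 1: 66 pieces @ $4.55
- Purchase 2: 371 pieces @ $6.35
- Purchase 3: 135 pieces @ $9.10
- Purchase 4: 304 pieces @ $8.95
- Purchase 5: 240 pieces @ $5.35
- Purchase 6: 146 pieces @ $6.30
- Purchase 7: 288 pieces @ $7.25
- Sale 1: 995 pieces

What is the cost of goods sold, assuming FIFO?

Sale 1 (995) [FIFO — oldest first]: 263 @ $6.00 + 66 @ $4.55 + 371 @ $6.35 + 135 @ $9.10 + 160 @ $8.95 = $6,894.65
Ending inventory: 144 @ $8.95 + 240 @ $5.35 + 146 @ $6.30 + 288 @ $7.25 = $5,580.60

COGS = $6,894.65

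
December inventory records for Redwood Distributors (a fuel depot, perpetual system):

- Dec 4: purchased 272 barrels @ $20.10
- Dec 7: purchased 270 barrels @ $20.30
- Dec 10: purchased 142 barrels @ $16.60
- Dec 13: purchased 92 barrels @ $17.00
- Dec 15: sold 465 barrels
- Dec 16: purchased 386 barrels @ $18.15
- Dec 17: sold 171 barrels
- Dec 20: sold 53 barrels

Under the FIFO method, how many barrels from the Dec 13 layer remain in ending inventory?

87

Dec 15, 465 sold [FIFO — oldest first]: 272 @ $20.10 + 193 @ $20.30 = $9,385.10
Dec 17, 171 sold [FIFO — oldest first]: 77 @ $20.30 + 94 @ $16.60 = $3,123.50
Dec 20, 53 sold [FIFO — oldest first]: 48 @ $16.60 + 5 @ $17.00 = $881.80
Total COGS = $9,385.10 + $3,123.50 + $881.80 = $13,390.40
Ending inventory: 87 @ $17.00 + 386 @ $18.15 = $8,484.90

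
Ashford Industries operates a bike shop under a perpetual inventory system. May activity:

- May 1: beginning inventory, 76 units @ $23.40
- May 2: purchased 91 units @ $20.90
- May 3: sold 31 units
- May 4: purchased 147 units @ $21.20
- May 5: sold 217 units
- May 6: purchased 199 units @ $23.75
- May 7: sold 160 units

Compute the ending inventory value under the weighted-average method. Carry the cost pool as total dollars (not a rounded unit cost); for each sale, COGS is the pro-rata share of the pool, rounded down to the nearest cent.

After May 1: 76 on hand, pool $1,778.40 (≈ $23.4000 each)
After May 2: 167 on hand, pool $3,680.30 (≈ $22.0377 each)
May 3, sell 31: 31/167 × $3,680.30 → $683.16
After May 4: 283 on hand, pool $6,113.54 (≈ $21.6026 each)
May 5, sell 217: 217/283 × $6,113.54 → $4,687.76
After May 6: 265 on hand, pool $6,152.03 (≈ $23.2152 each)
May 7, sell 160: 160/265 × $6,152.03 → $3,714.43
Total COGS = $683.16 + $4,687.76 + $3,714.43 = $9,085.35
Ending inventory (cost pool remaining) = $2,437.60

Ending inventory = $2,437.60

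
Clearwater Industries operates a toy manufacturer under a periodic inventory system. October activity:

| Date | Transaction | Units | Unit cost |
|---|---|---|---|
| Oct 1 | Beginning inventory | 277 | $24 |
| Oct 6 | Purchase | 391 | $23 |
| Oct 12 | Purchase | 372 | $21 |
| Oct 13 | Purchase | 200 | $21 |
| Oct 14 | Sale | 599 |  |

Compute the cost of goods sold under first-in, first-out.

COGS = $14,054

Oct 14, 599 sold [FIFO — oldest first]: 277 @ $24 + 322 @ $23 = $14,054
Ending inventory: 69 @ $23 + 372 @ $21 + 200 @ $21 = $13,599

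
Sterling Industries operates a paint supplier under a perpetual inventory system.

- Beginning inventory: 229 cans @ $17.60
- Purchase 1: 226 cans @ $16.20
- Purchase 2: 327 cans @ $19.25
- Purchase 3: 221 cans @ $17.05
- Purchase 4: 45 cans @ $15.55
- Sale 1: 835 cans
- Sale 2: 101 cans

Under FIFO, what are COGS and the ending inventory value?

Sale 1 (835) [FIFO — oldest first]: 229 @ $17.60 + 226 @ $16.20 + 327 @ $19.25 + 53 @ $17.05 = $14,890.00
Sale 2 (101) [FIFO — oldest first]: 101 @ $17.05 = $1,722.05
Total COGS = $14,890.00 + $1,722.05 = $16,612.05
Ending inventory: 67 @ $17.05 + 45 @ $15.55 = $1,842.10
Check: goods available $18,454.15 = COGS $16,612.05 + ending $1,842.10

COGS = $16,612.05; ending inventory = $1,842.10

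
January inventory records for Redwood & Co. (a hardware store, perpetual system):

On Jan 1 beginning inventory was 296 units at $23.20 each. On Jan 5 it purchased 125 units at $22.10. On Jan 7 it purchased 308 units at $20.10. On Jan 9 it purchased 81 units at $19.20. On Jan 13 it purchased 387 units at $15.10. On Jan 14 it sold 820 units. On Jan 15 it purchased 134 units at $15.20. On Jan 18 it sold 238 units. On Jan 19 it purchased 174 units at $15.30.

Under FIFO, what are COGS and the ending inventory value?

COGS = $21,120.50; ending inventory = $6,797.90

Jan 14, 820 sold [FIFO — oldest first]: 296 @ $23.20 + 125 @ $22.10 + 308 @ $20.10 + 81 @ $19.20 + 10 @ $15.10 = $17,526.70
Jan 18, 238 sold [FIFO — oldest first]: 238 @ $15.10 = $3,593.80
Total COGS = $17,526.70 + $3,593.80 = $21,120.50
Ending inventory: 139 @ $15.10 + 134 @ $15.20 + 174 @ $15.30 = $6,797.90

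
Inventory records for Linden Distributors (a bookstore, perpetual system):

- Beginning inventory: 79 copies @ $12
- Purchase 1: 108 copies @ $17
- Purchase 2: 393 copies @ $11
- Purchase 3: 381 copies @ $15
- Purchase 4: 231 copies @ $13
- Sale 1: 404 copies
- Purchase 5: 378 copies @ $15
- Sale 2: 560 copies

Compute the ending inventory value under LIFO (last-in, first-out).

Sale 1 (404) [LIFO — newest first]: 231 @ $13 + 173 @ $15 = $5,598
Sale 2 (560) [LIFO — newest first]: 378 @ $15 + 182 @ $15 = $8,400
Total COGS = $5,598 + $8,400 = $13,998
Ending inventory: 79 @ $12 + 108 @ $17 + 393 @ $11 + 26 @ $15 = $7,497

Ending inventory = $7,497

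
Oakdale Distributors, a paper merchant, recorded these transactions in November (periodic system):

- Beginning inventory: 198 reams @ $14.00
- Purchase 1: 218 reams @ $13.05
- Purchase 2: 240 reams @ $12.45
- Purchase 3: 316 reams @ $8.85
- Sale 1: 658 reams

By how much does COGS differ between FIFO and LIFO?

$1,506.90

FIFO COGS: 198 @ $14.00 + 218 @ $13.05 + 240 @ $12.45 + 2 @ $8.85 = $8,622.60
LIFO COGS: 316 @ $8.85 + 240 @ $12.45 + 102 @ $13.05 = $7,115.70
Difference = |$8,622.60 − $7,115.70| = $1,506.90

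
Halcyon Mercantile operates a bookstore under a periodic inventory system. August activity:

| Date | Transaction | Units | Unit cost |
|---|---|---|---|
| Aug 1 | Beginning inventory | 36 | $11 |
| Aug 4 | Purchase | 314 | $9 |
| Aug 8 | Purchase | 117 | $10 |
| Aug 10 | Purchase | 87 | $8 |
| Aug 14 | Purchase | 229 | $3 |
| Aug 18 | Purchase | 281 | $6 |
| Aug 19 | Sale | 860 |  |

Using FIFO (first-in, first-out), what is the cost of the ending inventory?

Aug 19, 860 sold [FIFO — oldest first]: 36 @ $11 + 314 @ $9 + 117 @ $10 + 87 @ $8 + 229 @ $3 + 77 @ $6 = $6,237
Ending inventory: 204 @ $6 = $1,224
Check: goods available $7,461 = COGS $6,237 + ending $1,224

Ending inventory = $1,224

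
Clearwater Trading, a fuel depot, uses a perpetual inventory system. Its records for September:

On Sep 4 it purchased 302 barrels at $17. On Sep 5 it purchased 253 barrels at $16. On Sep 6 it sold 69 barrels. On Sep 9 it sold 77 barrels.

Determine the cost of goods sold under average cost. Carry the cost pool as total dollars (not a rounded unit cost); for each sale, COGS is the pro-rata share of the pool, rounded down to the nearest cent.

COGS = $2,415.44

After Sep 4: 302 on hand, pool $5,134.00 (≈ $17.0000 each)
After Sep 5: 555 on hand, pool $9,182.00 (≈ $16.5441 each)
Sep 6, sell 69: 69/555 × $9,182.00 → $1,141.54
Sep 9, sell 77: 77/486 × $8,040.46 → $1,273.90
Total COGS = $1,141.54 + $1,273.90 = $2,415.44
Ending inventory (cost pool remaining) = $6,766.56
Check: goods available $9,182.00 = COGS $2,415.44 + ending $6,766.56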